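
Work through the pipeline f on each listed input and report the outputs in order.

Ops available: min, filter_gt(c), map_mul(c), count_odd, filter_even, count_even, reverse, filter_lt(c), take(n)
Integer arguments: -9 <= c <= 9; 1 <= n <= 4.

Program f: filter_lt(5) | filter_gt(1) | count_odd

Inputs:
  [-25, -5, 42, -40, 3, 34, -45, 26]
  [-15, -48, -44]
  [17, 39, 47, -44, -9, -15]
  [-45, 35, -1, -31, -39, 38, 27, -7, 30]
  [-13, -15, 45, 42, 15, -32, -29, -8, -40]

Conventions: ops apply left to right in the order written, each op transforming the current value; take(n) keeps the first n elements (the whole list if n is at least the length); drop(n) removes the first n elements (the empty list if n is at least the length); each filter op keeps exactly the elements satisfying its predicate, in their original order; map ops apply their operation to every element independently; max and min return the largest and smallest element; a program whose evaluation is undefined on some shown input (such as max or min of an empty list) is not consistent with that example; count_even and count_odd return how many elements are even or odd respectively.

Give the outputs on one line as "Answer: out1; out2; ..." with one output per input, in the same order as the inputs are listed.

1; 0; 0; 0; 0

Execution, op by op:
  [-25, -5, 42, -40, 3, 34, -45, 26] -> [-25, -5, -40, 3, -45] -> [3] -> 1
  [-15, -48, -44] -> [-15, -48, -44] -> [] -> 0
  [17, 39, 47, -44, -9, -15] -> [-44, -9, -15] -> [] -> 0
  [-45, 35, -1, -31, -39, 38, 27, -7, 30] -> [-45, -1, -31, -39, -7] -> [] -> 0
  [-13, -15, 45, 42, 15, -32, -29, -8, -40] -> [-13, -15, -32, -29, -8, -40] -> [] -> 0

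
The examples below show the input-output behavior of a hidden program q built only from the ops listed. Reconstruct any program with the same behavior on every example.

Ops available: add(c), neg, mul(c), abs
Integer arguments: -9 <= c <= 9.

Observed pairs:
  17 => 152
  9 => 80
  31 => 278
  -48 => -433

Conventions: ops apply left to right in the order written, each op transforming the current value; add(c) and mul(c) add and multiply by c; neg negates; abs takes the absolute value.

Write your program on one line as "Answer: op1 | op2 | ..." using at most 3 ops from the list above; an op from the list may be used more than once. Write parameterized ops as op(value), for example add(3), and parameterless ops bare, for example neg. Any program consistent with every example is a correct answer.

mul(-9) | neg | add(-1)

Check, running the answer program on each example:
  17 -> -153 -> 153 -> 152
  9 -> -81 -> 81 -> 80
  31 -> -279 -> 279 -> 278
  -48 -> 432 -> -432 -> -433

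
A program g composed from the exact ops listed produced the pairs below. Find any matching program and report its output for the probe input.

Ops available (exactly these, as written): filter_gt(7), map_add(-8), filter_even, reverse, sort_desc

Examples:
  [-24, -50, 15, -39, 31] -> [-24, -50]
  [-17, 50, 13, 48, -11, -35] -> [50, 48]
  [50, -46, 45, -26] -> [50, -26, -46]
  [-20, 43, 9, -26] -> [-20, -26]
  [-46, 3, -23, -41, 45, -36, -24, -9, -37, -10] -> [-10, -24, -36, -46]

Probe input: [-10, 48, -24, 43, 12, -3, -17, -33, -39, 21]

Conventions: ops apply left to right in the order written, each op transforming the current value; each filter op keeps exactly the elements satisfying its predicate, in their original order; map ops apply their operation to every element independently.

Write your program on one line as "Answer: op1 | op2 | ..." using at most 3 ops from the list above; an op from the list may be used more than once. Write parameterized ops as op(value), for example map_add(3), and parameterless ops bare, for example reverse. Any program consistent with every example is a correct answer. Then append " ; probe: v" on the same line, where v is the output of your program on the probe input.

filter_even | sort_desc ; probe: [48, 12, -10, -24]

Check, running the answer program on each example:
  [-24, -50, 15, -39, 31] -> [-24, -50] -> [-24, -50]
  [-17, 50, 13, 48, -11, -35] -> [50, 48] -> [50, 48]
  [50, -46, 45, -26] -> [50, -46, -26] -> [50, -26, -46]
  [-20, 43, 9, -26] -> [-20, -26] -> [-20, -26]
  [-46, 3, -23, -41, 45, -36, -24, -9, -37, -10] -> [-46, -36, -24, -10] -> [-10, -24, -36, -46]
  probe: [-10, 48, -24, 43, 12, -3, -17, -33, -39, 21] -> [-10, 48, -24, 12] -> [48, 12, -10, -24]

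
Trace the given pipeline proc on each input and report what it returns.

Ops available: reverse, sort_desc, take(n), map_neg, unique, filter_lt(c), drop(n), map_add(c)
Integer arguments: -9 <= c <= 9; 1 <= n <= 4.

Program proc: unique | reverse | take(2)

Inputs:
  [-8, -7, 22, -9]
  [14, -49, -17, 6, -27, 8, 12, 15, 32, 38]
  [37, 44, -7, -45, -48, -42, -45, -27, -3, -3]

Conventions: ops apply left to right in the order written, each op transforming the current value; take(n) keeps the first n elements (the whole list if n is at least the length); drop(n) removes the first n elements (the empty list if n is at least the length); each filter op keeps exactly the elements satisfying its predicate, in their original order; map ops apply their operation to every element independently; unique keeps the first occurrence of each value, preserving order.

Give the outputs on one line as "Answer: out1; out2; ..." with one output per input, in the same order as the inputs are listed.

Execution, op by op:
  [-8, -7, 22, -9] -> [-8, -7, 22, -9] -> [-9, 22, -7, -8] -> [-9, 22]
  [14, -49, -17, 6, -27, 8, 12, 15, 32, 38] -> [14, -49, -17, 6, -27, 8, 12, 15, 32, 38] -> [38, 32, 15, 12, 8, -27, 6, -17, -49, 14] -> [38, 32]
  [37, 44, -7, -45, -48, -42, -45, -27, -3, -3] -> [37, 44, -7, -45, -48, -42, -27, -3] -> [-3, -27, -42, -48, -45, -7, 44, 37] -> [-3, -27]

[-9, 22]; [38, 32]; [-3, -27]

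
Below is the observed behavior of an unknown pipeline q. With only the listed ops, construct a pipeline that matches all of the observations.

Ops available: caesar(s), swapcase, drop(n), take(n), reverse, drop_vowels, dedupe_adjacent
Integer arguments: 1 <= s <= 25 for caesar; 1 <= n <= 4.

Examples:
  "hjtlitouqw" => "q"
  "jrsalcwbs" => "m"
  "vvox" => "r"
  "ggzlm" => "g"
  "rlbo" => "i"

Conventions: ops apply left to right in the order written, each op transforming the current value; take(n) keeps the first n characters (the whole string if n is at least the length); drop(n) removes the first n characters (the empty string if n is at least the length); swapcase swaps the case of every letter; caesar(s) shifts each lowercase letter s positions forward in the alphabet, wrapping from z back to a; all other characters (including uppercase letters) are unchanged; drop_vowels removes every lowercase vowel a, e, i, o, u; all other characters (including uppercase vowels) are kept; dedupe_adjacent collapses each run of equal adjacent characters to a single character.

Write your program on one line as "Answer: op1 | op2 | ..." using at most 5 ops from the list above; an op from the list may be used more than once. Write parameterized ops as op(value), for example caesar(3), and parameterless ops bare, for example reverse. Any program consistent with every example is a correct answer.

dedupe_adjacent | reverse | caesar(20) | take(1)

Check, running the answer program on each example:
  "hjtlitouqw" -> "hjtlitouqw" -> "wquotiltjh" -> "qkoincfndb" -> "q"
  "jrsalcwbs" -> "jrsalcwbs" -> "sbwclasrj" -> "mvqwfumld" -> "m"
  "vvox" -> "vox" -> "xov" -> "rip" -> "r"
  "ggzlm" -> "gzlm" -> "mlzg" -> "gfta" -> "g"
  "rlbo" -> "rlbo" -> "oblr" -> "ivfl" -> "i"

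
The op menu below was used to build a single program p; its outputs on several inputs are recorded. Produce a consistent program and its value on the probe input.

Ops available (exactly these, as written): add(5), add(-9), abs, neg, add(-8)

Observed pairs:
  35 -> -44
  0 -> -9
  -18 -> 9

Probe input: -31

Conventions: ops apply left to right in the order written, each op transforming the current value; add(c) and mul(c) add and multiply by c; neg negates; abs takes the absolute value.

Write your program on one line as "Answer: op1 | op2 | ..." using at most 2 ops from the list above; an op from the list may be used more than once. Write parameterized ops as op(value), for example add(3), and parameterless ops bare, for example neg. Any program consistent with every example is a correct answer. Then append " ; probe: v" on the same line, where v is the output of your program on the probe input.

neg | add(-9) ; probe: 22

Check, running the answer program on each example:
  35 -> -35 -> -44
  0 -> 0 -> -9
  -18 -> 18 -> 9
  probe: -31 -> 31 -> 22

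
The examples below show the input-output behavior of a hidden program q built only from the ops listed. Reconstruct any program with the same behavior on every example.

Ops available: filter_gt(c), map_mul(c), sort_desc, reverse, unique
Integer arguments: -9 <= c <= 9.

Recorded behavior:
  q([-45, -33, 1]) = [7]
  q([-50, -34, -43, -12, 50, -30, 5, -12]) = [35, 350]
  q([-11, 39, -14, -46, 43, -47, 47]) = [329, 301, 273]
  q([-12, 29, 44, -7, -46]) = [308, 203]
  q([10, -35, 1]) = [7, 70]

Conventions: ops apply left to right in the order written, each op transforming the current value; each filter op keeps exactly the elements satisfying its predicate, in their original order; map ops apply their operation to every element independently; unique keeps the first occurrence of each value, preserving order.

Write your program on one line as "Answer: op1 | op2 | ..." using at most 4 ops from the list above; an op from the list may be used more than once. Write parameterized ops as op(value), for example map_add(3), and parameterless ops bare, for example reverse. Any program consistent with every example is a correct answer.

reverse | filter_gt(-5) | map_mul(-7) | map_mul(-1)

Check, running the answer program on each example:
  [-45, -33, 1] -> [1, -33, -45] -> [1] -> [-7] -> [7]
  [-50, -34, -43, -12, 50, -30, 5, -12] -> [-12, 5, -30, 50, -12, -43, -34, -50] -> [5, 50] -> [-35, -350] -> [35, 350]
  [-11, 39, -14, -46, 43, -47, 47] -> [47, -47, 43, -46, -14, 39, -11] -> [47, 43, 39] -> [-329, -301, -273] -> [329, 301, 273]
  [-12, 29, 44, -7, -46] -> [-46, -7, 44, 29, -12] -> [44, 29] -> [-308, -203] -> [308, 203]
  [10, -35, 1] -> [1, -35, 10] -> [1, 10] -> [-7, -70] -> [7, 70]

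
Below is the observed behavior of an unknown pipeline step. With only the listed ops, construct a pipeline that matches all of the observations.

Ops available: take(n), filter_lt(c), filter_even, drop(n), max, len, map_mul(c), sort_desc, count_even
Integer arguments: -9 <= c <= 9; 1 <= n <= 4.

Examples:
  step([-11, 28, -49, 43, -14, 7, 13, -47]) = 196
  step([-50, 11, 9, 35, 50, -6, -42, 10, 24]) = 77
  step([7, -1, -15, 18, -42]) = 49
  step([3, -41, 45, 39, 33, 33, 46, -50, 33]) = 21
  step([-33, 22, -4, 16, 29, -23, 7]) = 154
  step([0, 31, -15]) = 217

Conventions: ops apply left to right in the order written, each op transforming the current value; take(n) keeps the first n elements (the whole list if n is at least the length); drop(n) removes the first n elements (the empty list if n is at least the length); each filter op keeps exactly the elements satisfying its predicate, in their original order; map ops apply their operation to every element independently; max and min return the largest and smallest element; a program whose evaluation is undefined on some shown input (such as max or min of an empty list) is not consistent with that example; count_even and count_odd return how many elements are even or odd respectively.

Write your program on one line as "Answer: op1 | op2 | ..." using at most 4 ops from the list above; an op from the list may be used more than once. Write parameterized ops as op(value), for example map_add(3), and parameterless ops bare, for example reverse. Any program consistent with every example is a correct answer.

map_mul(7) | take(2) | max

Check, running the answer program on each example:
  [-11, 28, -49, 43, -14, 7, 13, -47] -> [-77, 196, -343, 301, -98, 49, 91, -329] -> [-77, 196] -> 196
  [-50, 11, 9, 35, 50, -6, -42, 10, 24] -> [-350, 77, 63, 245, 350, -42, -294, 70, 168] -> [-350, 77] -> 77
  [7, -1, -15, 18, -42] -> [49, -7, -105, 126, -294] -> [49, -7] -> 49
  [3, -41, 45, 39, 33, 33, 46, -50, 33] -> [21, -287, 315, 273, 231, 231, 322, -350, 231] -> [21, -287] -> 21
  [-33, 22, -4, 16, 29, -23, 7] -> [-231, 154, -28, 112, 203, -161, 49] -> [-231, 154] -> 154
  [0, 31, -15] -> [0, 217, -105] -> [0, 217] -> 217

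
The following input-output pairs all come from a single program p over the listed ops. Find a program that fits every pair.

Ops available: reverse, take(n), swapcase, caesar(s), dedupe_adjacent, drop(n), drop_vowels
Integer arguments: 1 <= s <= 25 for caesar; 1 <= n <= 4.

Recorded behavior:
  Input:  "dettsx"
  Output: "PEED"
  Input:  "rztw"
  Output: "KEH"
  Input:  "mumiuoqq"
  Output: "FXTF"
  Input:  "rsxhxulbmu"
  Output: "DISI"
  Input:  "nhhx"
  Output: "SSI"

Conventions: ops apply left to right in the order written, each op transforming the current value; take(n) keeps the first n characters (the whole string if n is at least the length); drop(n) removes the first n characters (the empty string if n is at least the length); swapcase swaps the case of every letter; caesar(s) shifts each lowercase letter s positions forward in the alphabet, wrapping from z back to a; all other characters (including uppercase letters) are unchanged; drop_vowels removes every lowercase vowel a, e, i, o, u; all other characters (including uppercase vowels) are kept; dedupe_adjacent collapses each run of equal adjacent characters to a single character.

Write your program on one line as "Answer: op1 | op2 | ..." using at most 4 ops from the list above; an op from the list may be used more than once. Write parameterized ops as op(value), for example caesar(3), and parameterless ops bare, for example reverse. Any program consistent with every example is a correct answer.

caesar(11) | drop(1) | swapcase | take(4)

Check, running the answer program on each example:
  "dettsx" -> "opeedi" -> "peedi" -> "PEEDI" -> "PEED"
  "rztw" -> "ckeh" -> "keh" -> "KEH" -> "KEH"
  "mumiuoqq" -> "xfxtfzbb" -> "fxtfzbb" -> "FXTFZBB" -> "FXTF"
  "rsxhxulbmu" -> "cdisifwmxf" -> "disifwmxf" -> "DISIFWMXF" -> "DISI"
  "nhhx" -> "yssi" -> "ssi" -> "SSI" -> "SSI"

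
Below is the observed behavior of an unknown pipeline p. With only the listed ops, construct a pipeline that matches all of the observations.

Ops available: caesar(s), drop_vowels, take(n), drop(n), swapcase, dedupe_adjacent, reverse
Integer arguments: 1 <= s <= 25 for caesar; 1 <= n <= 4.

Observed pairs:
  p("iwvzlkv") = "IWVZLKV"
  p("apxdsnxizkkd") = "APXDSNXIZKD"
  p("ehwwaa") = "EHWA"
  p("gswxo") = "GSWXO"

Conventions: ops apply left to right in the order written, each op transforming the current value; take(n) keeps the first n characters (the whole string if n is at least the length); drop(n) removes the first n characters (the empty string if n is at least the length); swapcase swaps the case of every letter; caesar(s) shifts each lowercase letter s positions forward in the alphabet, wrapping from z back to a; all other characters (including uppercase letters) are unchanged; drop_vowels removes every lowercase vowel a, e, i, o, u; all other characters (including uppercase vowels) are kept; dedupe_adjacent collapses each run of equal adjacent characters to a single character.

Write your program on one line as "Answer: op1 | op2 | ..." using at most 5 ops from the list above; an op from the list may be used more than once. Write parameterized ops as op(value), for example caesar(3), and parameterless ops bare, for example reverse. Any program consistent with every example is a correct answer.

reverse | dedupe_adjacent | swapcase | reverse

Check, running the answer program on each example:
  "iwvzlkv" -> "vklzvwi" -> "vklzvwi" -> "VKLZVWI" -> "IWVZLKV"
  "apxdsnxizkkd" -> "dkkzixnsdxpa" -> "dkzixnsdxpa" -> "DKZIXNSDXPA" -> "APXDSNXIZKD"
  "ehwwaa" -> "aawwhe" -> "awhe" -> "AWHE" -> "EHWA"
  "gswxo" -> "oxwsg" -> "oxwsg" -> "OXWSG" -> "GSWXO"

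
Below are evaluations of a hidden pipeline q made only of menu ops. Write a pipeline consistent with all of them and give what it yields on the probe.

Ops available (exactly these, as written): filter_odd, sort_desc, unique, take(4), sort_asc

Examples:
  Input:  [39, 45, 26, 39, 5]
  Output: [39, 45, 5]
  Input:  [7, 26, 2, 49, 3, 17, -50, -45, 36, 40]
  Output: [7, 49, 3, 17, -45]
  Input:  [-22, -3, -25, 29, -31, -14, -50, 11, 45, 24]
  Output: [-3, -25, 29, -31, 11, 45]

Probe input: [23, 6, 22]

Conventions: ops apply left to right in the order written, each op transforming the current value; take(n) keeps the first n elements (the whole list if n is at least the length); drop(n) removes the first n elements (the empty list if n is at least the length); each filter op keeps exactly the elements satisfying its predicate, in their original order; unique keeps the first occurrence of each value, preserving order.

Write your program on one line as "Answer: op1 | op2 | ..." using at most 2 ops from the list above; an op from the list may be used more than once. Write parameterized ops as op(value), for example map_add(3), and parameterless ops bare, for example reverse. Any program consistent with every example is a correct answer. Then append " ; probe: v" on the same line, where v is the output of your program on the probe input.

unique | filter_odd ; probe: [23]

Check, running the answer program on each example:
  [39, 45, 26, 39, 5] -> [39, 45, 26, 5] -> [39, 45, 5]
  [7, 26, 2, 49, 3, 17, -50, -45, 36, 40] -> [7, 26, 2, 49, 3, 17, -50, -45, 36, 40] -> [7, 49, 3, 17, -45]
  [-22, -3, -25, 29, -31, -14, -50, 11, 45, 24] -> [-22, -3, -25, 29, -31, -14, -50, 11, 45, 24] -> [-3, -25, 29, -31, 11, 45]
  probe: [23, 6, 22] -> [23, 6, 22] -> [23]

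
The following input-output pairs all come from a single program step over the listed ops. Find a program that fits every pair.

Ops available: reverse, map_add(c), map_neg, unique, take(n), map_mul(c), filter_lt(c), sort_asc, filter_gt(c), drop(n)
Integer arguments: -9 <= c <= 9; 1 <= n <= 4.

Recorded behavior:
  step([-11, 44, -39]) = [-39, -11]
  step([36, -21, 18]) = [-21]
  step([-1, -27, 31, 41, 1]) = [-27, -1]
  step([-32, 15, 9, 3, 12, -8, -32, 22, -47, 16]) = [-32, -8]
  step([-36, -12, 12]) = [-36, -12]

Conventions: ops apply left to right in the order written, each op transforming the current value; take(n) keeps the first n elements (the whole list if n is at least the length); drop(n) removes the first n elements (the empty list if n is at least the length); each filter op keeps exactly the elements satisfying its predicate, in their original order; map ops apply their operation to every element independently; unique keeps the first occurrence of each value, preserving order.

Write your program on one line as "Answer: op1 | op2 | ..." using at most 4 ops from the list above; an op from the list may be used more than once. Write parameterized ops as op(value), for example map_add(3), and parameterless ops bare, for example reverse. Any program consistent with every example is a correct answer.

filter_lt(1) | take(3) | sort_asc | unique

Check, running the answer program on each example:
  [-11, 44, -39] -> [-11, -39] -> [-11, -39] -> [-39, -11] -> [-39, -11]
  [36, -21, 18] -> [-21] -> [-21] -> [-21] -> [-21]
  [-1, -27, 31, 41, 1] -> [-1, -27] -> [-1, -27] -> [-27, -1] -> [-27, -1]
  [-32, 15, 9, 3, 12, -8, -32, 22, -47, 16] -> [-32, -8, -32, -47] -> [-32, -8, -32] -> [-32, -32, -8] -> [-32, -8]
  [-36, -12, 12] -> [-36, -12] -> [-36, -12] -> [-36, -12] -> [-36, -12]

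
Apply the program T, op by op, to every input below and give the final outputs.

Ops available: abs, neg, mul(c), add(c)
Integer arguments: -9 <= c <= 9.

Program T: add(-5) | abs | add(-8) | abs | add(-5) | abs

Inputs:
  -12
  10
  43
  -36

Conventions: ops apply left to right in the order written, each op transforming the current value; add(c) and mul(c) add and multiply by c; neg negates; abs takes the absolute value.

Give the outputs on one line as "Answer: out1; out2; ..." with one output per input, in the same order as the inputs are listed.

Execution, op by op:
  -12 -> -17 -> 17 -> 9 -> 9 -> 4 -> 4
  10 -> 5 -> 5 -> -3 -> 3 -> -2 -> 2
  43 -> 38 -> 38 -> 30 -> 30 -> 25 -> 25
  -36 -> -41 -> 41 -> 33 -> 33 -> 28 -> 28

4; 2; 25; 28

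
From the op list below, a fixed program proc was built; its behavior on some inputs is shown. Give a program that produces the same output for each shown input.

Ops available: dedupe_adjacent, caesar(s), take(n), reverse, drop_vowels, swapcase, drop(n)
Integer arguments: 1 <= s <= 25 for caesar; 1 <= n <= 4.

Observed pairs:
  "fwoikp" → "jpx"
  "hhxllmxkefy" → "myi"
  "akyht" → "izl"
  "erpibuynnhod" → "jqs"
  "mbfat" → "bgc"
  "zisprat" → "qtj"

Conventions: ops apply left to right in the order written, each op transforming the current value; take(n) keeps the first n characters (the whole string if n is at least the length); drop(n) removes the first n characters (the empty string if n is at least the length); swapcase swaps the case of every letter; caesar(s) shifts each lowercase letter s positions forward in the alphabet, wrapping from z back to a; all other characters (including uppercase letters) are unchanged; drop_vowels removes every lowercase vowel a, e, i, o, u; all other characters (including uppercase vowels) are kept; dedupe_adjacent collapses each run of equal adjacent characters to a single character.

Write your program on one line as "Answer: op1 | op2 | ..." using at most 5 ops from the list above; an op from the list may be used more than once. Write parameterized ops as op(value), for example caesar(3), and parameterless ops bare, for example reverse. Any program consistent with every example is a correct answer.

take(4) | reverse | take(3) | caesar(1)

Check, running the answer program on each example:
  "fwoikp" -> "fwoi" -> "iowf" -> "iow" -> "jpx"
  "hhxllmxkefy" -> "hhxl" -> "lxhh" -> "lxh" -> "myi"
  "akyht" -> "akyh" -> "hyka" -> "hyk" -> "izl"
  "erpibuynnhod" -> "erpi" -> "ipre" -> "ipr" -> "jqs"
  "mbfat" -> "mbfa" -> "afbm" -> "afb" -> "bgc"
  "zisprat" -> "zisp" -> "psiz" -> "psi" -> "qtj"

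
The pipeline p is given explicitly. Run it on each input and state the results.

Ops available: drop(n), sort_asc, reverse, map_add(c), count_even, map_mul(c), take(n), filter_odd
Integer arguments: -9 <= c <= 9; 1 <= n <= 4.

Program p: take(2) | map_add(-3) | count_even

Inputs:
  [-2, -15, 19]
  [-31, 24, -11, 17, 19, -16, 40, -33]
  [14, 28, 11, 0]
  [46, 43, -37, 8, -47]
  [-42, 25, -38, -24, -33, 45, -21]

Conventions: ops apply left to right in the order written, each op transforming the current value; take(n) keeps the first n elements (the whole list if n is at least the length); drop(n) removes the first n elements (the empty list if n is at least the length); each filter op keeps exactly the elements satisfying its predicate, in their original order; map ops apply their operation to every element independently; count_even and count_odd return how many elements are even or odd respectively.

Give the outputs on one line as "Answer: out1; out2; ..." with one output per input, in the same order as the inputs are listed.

Execution, op by op:
  [-2, -15, 19] -> [-2, -15] -> [-5, -18] -> 1
  [-31, 24, -11, 17, 19, -16, 40, -33] -> [-31, 24] -> [-34, 21] -> 1
  [14, 28, 11, 0] -> [14, 28] -> [11, 25] -> 0
  [46, 43, -37, 8, -47] -> [46, 43] -> [43, 40] -> 1
  [-42, 25, -38, -24, -33, 45, -21] -> [-42, 25] -> [-45, 22] -> 1

1; 1; 0; 1; 1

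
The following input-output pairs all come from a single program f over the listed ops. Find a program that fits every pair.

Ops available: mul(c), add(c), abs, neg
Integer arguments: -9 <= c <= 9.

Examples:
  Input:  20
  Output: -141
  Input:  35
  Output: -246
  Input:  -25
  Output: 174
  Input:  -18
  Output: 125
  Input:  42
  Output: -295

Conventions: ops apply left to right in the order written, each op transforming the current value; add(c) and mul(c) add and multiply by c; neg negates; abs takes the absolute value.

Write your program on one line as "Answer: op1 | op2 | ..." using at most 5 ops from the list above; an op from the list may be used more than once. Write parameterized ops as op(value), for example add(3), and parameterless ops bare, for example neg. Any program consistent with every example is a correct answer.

mul(7) | add(-4) | add(5) | neg

Check, running the answer program on each example:
  20 -> 140 -> 136 -> 141 -> -141
  35 -> 245 -> 241 -> 246 -> -246
  -25 -> -175 -> -179 -> -174 -> 174
  -18 -> -126 -> -130 -> -125 -> 125
  42 -> 294 -> 290 -> 295 -> -295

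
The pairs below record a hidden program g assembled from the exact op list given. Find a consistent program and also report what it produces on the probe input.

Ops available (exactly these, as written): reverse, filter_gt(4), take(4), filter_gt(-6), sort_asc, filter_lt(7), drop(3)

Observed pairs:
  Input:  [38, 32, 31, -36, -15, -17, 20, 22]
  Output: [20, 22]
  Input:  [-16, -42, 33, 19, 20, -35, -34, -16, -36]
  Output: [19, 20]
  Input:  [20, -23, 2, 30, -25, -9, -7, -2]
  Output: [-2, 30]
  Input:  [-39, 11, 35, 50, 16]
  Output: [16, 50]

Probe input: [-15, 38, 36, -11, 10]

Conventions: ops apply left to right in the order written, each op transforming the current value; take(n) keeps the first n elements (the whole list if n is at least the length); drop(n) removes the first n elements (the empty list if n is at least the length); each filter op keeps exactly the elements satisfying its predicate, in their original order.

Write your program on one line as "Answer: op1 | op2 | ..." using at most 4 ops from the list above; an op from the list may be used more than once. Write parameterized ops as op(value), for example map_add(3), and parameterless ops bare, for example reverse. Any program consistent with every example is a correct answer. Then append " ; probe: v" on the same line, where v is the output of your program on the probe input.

drop(3) | sort_asc | filter_gt(-6) ; probe: [10]

Check, running the answer program on each example:
  [38, 32, 31, -36, -15, -17, 20, 22] -> [-36, -15, -17, 20, 22] -> [-36, -17, -15, 20, 22] -> [20, 22]
  [-16, -42, 33, 19, 20, -35, -34, -16, -36] -> [19, 20, -35, -34, -16, -36] -> [-36, -35, -34, -16, 19, 20] -> [19, 20]
  [20, -23, 2, 30, -25, -9, -7, -2] -> [30, -25, -9, -7, -2] -> [-25, -9, -7, -2, 30] -> [-2, 30]
  [-39, 11, 35, 50, 16] -> [50, 16] -> [16, 50] -> [16, 50]
  probe: [-15, 38, 36, -11, 10] -> [-11, 10] -> [-11, 10] -> [10]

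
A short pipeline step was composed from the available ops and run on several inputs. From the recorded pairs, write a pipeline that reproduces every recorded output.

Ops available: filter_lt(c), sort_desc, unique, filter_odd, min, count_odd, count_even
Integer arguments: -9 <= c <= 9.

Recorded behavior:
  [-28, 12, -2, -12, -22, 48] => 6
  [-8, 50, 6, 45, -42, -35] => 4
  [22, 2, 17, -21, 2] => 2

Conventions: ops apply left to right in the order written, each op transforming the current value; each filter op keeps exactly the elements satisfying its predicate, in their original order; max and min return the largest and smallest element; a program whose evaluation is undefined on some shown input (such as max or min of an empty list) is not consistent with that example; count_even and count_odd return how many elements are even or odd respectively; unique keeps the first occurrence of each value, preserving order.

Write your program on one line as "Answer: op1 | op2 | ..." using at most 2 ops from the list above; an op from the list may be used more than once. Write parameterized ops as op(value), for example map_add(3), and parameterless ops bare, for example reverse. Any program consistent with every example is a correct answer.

unique | count_even

Check, running the answer program on each example:
  [-28, 12, -2, -12, -22, 48] -> [-28, 12, -2, -12, -22, 48] -> 6
  [-8, 50, 6, 45, -42, -35] -> [-8, 50, 6, 45, -42, -35] -> 4
  [22, 2, 17, -21, 2] -> [22, 2, 17, -21] -> 2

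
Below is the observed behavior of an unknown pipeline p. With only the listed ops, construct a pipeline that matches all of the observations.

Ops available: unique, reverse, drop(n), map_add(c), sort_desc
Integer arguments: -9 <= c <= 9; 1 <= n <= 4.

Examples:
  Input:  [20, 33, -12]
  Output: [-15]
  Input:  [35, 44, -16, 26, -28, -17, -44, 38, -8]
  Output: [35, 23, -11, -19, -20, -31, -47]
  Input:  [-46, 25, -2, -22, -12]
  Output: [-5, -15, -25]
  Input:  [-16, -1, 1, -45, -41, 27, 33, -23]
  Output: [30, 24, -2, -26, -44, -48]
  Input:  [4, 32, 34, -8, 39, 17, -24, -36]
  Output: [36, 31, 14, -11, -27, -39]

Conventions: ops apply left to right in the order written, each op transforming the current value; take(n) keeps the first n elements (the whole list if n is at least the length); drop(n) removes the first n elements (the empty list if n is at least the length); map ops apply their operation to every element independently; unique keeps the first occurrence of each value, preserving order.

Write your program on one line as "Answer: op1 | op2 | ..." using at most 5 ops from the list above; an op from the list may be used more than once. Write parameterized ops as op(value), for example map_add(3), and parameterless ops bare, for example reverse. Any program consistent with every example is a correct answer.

drop(2) | map_add(-1) | map_add(-2) | reverse | sort_desc

Check, running the answer program on each example:
  [20, 33, -12] -> [-12] -> [-13] -> [-15] -> [-15] -> [-15]
  [35, 44, -16, 26, -28, -17, -44, 38, -8] -> [-16, 26, -28, -17, -44, 38, -8] -> [-17, 25, -29, -18, -45, 37, -9] -> [-19, 23, -31, -20, -47, 35, -11] -> [-11, 35, -47, -20, -31, 23, -19] -> [35, 23, -11, -19, -20, -31, -47]
  [-46, 25, -2, -22, -12] -> [-2, -22, -12] -> [-3, -23, -13] -> [-5, -25, -15] -> [-15, -25, -5] -> [-5, -15, -25]
  [-16, -1, 1, -45, -41, 27, 33, -23] -> [1, -45, -41, 27, 33, -23] -> [0, -46, -42, 26, 32, -24] -> [-2, -48, -44, 24, 30, -26] -> [-26, 30, 24, -44, -48, -2] -> [30, 24, -2, -26, -44, -48]
  [4, 32, 34, -8, 39, 17, -24, -36] -> [34, -8, 39, 17, -24, -36] -> [33, -9, 38, 16, -25, -37] -> [31, -11, 36, 14, -27, -39] -> [-39, -27, 14, 36, -11, 31] -> [36, 31, 14, -11, -27, -39]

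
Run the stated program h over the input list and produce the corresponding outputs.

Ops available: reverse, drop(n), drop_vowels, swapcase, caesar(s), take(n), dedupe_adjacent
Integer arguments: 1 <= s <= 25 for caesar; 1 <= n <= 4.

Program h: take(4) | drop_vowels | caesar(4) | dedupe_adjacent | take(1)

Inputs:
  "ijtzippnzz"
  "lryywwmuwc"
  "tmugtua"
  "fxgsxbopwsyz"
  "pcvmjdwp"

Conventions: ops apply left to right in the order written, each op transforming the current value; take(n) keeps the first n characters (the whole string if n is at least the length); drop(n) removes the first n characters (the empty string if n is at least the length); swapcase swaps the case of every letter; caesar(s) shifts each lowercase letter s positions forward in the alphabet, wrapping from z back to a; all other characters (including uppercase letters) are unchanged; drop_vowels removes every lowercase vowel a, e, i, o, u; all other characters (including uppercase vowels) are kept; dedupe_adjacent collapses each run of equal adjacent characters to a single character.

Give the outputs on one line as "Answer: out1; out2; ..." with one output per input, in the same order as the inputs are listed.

Execution, op by op:
  "ijtzippnzz" -> "ijtz" -> "jtz" -> "nxd" -> "nxd" -> "n"
  "lryywwmuwc" -> "lryy" -> "lryy" -> "pvcc" -> "pvc" -> "p"
  "tmugtua" -> "tmug" -> "tmg" -> "xqk" -> "xqk" -> "x"
  "fxgsxbopwsyz" -> "fxgs" -> "fxgs" -> "jbkw" -> "jbkw" -> "j"
  "pcvmjdwp" -> "pcvm" -> "pcvm" -> "tgzq" -> "tgzq" -> "t"

"n"; "p"; "x"; "j"; "t"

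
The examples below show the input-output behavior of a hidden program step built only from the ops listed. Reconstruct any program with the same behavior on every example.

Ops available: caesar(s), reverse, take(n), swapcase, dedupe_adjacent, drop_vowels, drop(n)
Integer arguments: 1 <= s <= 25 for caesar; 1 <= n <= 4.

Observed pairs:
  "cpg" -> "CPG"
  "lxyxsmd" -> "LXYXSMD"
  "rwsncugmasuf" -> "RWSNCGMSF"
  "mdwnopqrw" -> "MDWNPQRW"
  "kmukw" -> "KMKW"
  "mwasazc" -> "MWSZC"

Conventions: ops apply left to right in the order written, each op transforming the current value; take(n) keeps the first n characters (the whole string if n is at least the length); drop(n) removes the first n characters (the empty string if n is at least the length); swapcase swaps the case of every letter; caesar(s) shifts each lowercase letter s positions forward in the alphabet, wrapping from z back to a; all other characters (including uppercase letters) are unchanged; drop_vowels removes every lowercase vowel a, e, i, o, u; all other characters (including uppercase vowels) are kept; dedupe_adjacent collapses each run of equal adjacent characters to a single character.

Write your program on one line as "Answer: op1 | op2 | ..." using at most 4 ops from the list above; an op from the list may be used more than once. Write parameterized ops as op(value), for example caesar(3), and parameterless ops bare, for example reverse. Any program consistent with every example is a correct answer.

reverse | drop_vowels | swapcase | reverse

Check, running the answer program on each example:
  "cpg" -> "gpc" -> "gpc" -> "GPC" -> "CPG"
  "lxyxsmd" -> "dmsxyxl" -> "dmsxyxl" -> "DMSXYXL" -> "LXYXSMD"
  "rwsncugmasuf" -> "fusamgucnswr" -> "fsmgcnswr" -> "FSMGCNSWR" -> "RWSNCGMSF"
  "mdwnopqrw" -> "wrqponwdm" -> "wrqpnwdm" -> "WRQPNWDM" -> "MDWNPQRW"
  "kmukw" -> "wkumk" -> "wkmk" -> "WKMK" -> "KMKW"
  "mwasazc" -> "czasawm" -> "czswm" -> "CZSWM" -> "MWSZC"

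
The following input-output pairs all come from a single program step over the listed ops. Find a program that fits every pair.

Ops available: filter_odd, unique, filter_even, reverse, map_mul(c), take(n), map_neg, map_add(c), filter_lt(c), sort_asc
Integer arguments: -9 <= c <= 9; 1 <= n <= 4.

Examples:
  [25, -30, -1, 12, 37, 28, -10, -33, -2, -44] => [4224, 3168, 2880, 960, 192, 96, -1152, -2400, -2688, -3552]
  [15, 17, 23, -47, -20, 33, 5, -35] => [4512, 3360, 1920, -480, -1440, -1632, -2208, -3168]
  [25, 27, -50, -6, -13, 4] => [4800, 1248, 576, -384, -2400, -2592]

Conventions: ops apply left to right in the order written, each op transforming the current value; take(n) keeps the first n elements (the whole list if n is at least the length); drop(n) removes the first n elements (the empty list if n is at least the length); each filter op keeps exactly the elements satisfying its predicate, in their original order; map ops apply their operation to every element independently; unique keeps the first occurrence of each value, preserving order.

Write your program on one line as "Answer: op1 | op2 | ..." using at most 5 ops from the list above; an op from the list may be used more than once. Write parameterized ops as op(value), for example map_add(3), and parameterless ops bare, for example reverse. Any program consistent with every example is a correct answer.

map_mul(-4) | sort_asc | map_mul(-4) | reverse | map_mul(-6)

Check, running the answer program on each example:
  [25, -30, -1, 12, 37, 28, -10, -33, -2, -44] -> [-100, 120, 4, -48, -148, -112, 40, 132, 8, 176] -> [-148, -112, -100, -48, 4, 8, 40, 120, 132, 176] -> [592, 448, 400, 192, -16, -32, -160, -480, -528, -704] -> [-704, -528, -480, -160, -32, -16, 192, 400, 448, 592] -> [4224, 3168, 2880, 960, 192, 96, -1152, -2400, -2688, -3552]
  [15, 17, 23, -47, -20, 33, 5, -35] -> [-60, -68, -92, 188, 80, -132, -20, 140] -> [-132, -92, -68, -60, -20, 80, 140, 188] -> [528, 368, 272, 240, 80, -320, -560, -752] -> [-752, -560, -320, 80, 240, 272, 368, 528] -> [4512, 3360, 1920, -480, -1440, -1632, -2208, -3168]
  [25, 27, -50, -6, -13, 4] -> [-100, -108, 200, 24, 52, -16] -> [-108, -100, -16, 24, 52, 200] -> [432, 400, 64, -96, -208, -800] -> [-800, -208, -96, 64, 400, 432] -> [4800, 1248, 576, -384, -2400, -2592]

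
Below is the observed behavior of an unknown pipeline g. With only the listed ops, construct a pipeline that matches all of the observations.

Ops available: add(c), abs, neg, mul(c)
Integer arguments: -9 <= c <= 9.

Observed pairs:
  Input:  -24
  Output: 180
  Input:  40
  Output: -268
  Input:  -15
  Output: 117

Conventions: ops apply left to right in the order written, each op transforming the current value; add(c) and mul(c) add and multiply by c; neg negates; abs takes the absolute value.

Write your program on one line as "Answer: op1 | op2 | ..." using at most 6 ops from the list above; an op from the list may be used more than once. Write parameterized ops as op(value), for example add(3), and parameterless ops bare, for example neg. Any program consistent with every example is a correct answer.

add(-1) | neg | mul(-7) | neg | add(5)

Check, running the answer program on each example:
  -24 -> -25 -> 25 -> -175 -> 175 -> 180
  40 -> 39 -> -39 -> 273 -> -273 -> -268
  -15 -> -16 -> 16 -> -112 -> 112 -> 117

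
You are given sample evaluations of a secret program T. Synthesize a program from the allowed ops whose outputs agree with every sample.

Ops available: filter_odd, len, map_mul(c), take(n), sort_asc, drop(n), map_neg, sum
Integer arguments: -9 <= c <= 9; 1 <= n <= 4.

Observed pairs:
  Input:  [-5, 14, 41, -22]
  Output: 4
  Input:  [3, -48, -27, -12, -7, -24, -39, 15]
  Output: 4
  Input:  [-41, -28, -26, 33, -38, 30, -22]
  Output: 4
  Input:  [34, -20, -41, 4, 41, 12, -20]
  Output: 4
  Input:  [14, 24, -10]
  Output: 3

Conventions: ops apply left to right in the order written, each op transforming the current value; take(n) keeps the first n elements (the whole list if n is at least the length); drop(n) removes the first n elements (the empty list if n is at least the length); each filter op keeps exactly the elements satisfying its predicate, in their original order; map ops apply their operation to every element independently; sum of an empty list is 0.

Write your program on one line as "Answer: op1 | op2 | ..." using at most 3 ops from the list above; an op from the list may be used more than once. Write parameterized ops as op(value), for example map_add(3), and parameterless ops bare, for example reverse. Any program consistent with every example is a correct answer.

take(4) | len

Check, running the answer program on each example:
  [-5, 14, 41, -22] -> [-5, 14, 41, -22] -> 4
  [3, -48, -27, -12, -7, -24, -39, 15] -> [3, -48, -27, -12] -> 4
  [-41, -28, -26, 33, -38, 30, -22] -> [-41, -28, -26, 33] -> 4
  [34, -20, -41, 4, 41, 12, -20] -> [34, -20, -41, 4] -> 4
  [14, 24, -10] -> [14, 24, -10] -> 3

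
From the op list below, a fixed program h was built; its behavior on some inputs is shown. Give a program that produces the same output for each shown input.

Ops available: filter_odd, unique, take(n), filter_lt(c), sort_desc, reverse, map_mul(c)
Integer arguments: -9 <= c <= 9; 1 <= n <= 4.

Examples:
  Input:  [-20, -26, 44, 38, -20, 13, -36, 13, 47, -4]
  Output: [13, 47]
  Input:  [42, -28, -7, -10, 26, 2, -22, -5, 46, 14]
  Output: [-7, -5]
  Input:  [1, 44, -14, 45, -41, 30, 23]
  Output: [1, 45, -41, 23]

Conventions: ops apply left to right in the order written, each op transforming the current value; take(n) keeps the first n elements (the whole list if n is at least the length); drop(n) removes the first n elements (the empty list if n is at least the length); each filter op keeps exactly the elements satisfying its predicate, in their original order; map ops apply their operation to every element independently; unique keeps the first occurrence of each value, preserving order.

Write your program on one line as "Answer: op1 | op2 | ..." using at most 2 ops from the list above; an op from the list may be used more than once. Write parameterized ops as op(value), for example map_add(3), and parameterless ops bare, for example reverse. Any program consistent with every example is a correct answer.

filter_odd | unique

Check, running the answer program on each example:
  [-20, -26, 44, 38, -20, 13, -36, 13, 47, -4] -> [13, 13, 47] -> [13, 47]
  [42, -28, -7, -10, 26, 2, -22, -5, 46, 14] -> [-7, -5] -> [-7, -5]
  [1, 44, -14, 45, -41, 30, 23] -> [1, 45, -41, 23] -> [1, 45, -41, 23]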